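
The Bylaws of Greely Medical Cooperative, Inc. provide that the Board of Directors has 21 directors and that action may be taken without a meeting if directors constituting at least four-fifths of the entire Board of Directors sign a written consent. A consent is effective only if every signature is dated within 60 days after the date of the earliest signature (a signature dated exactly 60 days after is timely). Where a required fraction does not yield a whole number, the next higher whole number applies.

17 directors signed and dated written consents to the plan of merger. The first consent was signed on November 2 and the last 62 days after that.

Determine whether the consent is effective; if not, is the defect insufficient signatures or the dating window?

Not effective — dating-window requirement not satisfied.

Signatures required: at least four-fifths of 21 — 4/5 of 21 = 16.80, rounded up to 17, so 17 needed; 17 signed. Sufficient.
Dating window: the latest signature is 62 days after the earliest; the limit is 60 days. Outside the window.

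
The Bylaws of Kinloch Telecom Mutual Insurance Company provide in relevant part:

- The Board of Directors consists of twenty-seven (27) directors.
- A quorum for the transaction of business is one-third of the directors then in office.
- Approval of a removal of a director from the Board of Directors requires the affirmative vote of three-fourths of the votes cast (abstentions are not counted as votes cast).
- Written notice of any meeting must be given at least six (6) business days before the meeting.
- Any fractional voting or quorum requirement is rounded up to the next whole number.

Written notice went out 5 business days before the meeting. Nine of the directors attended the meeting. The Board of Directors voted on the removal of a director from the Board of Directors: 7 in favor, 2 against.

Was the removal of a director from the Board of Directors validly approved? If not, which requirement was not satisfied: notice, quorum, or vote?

Invalid — notice requirement not satisfied.

Notice: 5 business days given; 6 required (5 < 6). Not satisfied.
Quorum: 9 present; quorum is 9. Satisfied.
Vote: the removal of a director from the Board of Directors requires three-fourths of the votes cast (9). 3/4 of 9 = 6.75, rounded up to 7, so 7 affirmative votes are needed; 7 voted in favor. Satisfied.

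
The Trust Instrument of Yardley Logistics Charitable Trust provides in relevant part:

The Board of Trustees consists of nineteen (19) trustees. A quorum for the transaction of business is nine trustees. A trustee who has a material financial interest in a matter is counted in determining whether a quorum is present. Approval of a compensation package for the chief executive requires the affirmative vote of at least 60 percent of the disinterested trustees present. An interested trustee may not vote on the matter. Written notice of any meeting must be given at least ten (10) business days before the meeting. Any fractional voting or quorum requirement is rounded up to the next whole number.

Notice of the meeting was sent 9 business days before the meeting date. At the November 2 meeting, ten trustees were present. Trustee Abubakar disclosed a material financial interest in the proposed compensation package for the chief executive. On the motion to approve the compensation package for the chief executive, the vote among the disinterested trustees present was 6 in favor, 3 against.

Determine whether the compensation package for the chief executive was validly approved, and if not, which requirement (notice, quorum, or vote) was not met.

Invalid — notice requirement not satisfied.

Notice: 9 business days given; 10 required (9 < 10). Not satisfied.
Quorum: 10 present (interested trustees count toward quorum); quorum is 9. Satisfied.
Vote: the compensation package for the chief executive requires three-fifths of the disinterested trustees present (10 − 1 = 9). 3/5 of 9 = 5.40, rounded up to 6, so 6 affirmative votes are needed; 6 voted in favor. Satisfied.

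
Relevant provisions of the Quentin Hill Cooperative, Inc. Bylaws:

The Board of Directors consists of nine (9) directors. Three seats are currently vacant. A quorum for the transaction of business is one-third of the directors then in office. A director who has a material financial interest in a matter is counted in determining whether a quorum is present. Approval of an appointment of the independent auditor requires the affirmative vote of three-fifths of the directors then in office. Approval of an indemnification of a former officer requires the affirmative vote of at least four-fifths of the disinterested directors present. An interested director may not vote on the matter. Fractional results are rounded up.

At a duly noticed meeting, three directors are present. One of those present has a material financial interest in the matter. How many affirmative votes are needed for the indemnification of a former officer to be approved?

The indemnification of a former officer requires four-fifths of the disinterested directors present (3 − 1 = 2).
4/5 of 2 = 1.60, rounded up to 2.

2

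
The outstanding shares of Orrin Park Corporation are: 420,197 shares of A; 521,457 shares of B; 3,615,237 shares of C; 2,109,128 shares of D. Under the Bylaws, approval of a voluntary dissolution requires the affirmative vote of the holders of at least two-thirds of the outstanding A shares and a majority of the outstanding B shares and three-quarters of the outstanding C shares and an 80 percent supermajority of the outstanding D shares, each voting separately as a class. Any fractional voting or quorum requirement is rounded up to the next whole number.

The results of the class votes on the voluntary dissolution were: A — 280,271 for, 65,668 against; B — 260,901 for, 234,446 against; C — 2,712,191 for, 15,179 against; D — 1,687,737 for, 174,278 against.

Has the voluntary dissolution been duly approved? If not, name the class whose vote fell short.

A: 2/3 of 420197 = 280131.33, rounded up to 280132; 280,132 required, 280,271 in favor — approved.
B: a majority of 521457 is 260729; 260,729 required, 260,901 in favor — approved.
C: 3/4 of 3615237 = 2711427.75, rounded up to 2711428; 2,711,428 required, 2,712,191 in favor — approved.
D: 4/5 of 2109128 = 1687302.40, rounded up to 1687303; 1,687,303 required, 1,687,737 in favor — approved.

Approved — every class gave the required vote.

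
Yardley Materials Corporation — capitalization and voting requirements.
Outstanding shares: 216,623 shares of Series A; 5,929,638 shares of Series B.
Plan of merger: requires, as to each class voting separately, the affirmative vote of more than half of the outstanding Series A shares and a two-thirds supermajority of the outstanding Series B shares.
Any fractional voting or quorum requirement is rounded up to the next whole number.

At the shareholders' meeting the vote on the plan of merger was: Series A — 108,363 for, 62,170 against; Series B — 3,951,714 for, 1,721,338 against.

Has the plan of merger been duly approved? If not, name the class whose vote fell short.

Not approved — the Series B shares did not give the required vote.

Series A: a majority of 216623 is 108312; 108,312 required, 108,363 in favor — approved.
Series B: 2/3 of 5929638 = 3953092; 3,953,092 required, 3,951,714 in favor — not approved.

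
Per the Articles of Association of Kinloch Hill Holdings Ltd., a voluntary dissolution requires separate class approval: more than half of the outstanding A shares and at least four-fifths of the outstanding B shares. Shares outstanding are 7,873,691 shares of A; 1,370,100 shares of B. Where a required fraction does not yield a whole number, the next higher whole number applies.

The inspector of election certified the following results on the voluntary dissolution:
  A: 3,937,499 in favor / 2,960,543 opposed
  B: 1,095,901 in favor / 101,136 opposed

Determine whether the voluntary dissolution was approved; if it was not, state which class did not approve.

A: a majority of 7873691 is 3936846; 3,936,846 required, 3,937,499 in favor — approved.
B: 4/5 of 1370100 = 1096080; 1,096,080 required, 1,095,901 in favor — not approved.

Not approved — the B shares did not give the required vote.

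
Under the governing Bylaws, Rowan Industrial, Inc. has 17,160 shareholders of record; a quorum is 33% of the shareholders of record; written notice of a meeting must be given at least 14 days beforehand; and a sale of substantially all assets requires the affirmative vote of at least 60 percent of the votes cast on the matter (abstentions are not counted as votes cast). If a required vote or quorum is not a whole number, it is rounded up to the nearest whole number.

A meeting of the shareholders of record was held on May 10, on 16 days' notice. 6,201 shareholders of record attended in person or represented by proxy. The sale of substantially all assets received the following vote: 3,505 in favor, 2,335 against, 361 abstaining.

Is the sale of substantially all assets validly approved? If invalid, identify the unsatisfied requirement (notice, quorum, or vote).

Notice: 16 days given; 14 required. Satisfied.
Quorum: 33% of 17,160 = 5,662.80, rounded up to 5,663; 6,201 present. Satisfied.
Vote: requires three-fifths of the votes cast (6,201 − 361 abstaining = 5,840); 3/5 of 5840 = 3504, so 3,504 needed; 3,505 in favor. Satisfied.

Valid — all requirements satisfied.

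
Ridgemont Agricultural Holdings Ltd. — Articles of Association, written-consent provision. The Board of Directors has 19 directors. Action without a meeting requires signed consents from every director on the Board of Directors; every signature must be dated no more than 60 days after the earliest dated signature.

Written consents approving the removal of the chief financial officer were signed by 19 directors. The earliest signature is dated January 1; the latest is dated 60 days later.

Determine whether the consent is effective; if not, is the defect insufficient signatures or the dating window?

Signatures required: every one of 19 — unanimous means all 19, so 19 needed; 19 signed. Sufficient.
Dating window: the latest signature is 60 days after the earliest; the limit is 60 days. Within the window.

Effective — both the signature and dating-window requirements are satisfied.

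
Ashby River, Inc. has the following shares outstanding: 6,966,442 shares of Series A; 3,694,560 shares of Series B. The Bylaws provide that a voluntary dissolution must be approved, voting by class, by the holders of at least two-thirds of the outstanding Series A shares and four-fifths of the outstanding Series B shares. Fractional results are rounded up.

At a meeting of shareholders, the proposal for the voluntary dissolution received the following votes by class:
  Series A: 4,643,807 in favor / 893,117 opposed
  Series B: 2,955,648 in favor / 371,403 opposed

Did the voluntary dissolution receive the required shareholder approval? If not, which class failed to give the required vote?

Series A: 2/3 of 6966442 = 4644294.67, rounded up to 4644295; 4,644,295 required, 4,643,807 in favor — not approved.
Series B: 4/5 of 3694560 = 2955648; 2,955,648 required, 2,955,648 in favor — approved.

Not approved — the Series A shares did not give the required vote.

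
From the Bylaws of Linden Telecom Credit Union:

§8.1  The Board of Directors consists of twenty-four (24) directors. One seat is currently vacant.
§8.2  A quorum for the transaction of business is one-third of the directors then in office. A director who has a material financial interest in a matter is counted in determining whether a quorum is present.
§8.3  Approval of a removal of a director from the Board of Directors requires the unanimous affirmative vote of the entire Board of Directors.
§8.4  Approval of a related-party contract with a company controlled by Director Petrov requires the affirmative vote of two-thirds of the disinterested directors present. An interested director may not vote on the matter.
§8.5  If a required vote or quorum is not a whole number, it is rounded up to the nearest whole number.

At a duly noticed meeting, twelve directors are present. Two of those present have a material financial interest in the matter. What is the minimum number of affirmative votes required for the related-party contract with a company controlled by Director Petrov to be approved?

The related-party contract with a company controlled by Director Petrov requires two-thirds of the disinterested directors present (12 − 2 = 10).
2/3 of 10 = 6.67, rounded up to 7.

7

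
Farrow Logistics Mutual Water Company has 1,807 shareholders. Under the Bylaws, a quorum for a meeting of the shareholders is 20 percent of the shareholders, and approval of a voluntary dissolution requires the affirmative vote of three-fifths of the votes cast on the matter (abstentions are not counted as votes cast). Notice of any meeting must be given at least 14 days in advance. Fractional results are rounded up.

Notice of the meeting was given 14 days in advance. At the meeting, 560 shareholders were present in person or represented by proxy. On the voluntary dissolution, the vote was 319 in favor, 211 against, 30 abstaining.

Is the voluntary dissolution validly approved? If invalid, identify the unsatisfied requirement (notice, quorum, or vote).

Notice: 14 days given; 14 required. Satisfied.
Quorum: 20% of 1,807 = 361.40, rounded up to 362; 560 present. Satisfied.
Vote: requires three-fifths of the votes cast (560 − 30 abstaining = 530); 3/5 of 530 = 318, so 318 needed; 319 in favor. Satisfied.

Valid — all requirements satisfied.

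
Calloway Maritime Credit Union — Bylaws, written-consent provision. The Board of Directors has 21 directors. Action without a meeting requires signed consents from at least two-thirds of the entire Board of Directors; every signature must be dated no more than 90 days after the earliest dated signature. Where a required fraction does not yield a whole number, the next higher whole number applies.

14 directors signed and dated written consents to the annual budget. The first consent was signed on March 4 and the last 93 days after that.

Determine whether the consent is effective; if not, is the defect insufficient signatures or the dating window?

Signatures required: at least two-thirds of 21 — 2/3 of 21 = 14, so 14 needed; 14 signed. Sufficient.
Dating window: the latest signature is 93 days after the earliest; the limit is 90 days. Outside the window.

Not effective — dating-window requirement not satisfied.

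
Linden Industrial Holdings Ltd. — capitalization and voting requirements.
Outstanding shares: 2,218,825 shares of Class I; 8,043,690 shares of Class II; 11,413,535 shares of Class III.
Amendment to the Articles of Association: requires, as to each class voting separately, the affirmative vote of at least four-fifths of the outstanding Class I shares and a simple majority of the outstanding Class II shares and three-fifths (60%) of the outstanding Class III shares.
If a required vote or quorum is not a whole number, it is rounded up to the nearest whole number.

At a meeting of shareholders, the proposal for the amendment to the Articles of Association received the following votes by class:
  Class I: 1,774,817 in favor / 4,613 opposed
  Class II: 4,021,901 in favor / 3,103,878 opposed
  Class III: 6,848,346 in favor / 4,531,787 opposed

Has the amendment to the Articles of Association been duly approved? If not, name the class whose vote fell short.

Class I: 4/5 of 2218825 = 1775060; 1,775,060 required, 1,774,817 in favor — not approved.
Class II: a majority of 8043690 is 4021846; 4,021,846 required, 4,021,901 in favor — approved.
Class III: 3/5 of 11413535 = 6848121; 6,848,121 required, 6,848,346 in favor — approved.

Not approved — the Class I shares did not give the required vote.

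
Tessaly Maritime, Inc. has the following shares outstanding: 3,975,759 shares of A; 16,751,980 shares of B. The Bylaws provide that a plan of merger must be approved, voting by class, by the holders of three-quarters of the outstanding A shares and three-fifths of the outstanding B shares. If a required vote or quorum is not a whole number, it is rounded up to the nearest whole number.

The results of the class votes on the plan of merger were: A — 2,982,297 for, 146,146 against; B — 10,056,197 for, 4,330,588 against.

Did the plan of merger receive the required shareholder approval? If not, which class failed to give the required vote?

A: 3/4 of 3975759 = 2981819.25, rounded up to 2981820; 2,981,820 required, 2,982,297 in favor — approved.
B: 3/5 of 16751980 = 10051188; 10,051,188 required, 10,056,197 in favor — approved.

Approved — every class gave the required vote.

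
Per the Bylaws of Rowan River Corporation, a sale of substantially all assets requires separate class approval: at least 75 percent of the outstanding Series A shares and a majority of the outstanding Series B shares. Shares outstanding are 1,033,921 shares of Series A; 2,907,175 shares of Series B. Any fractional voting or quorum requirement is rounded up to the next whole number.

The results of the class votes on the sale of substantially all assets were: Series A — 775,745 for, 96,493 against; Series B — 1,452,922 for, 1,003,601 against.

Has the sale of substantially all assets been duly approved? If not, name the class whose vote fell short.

Not approved — the Series B shares did not give the required vote.

Series A: 3/4 of 1033921 = 775440.75, rounded up to 775441; 775,441 required, 775,745 in favor — approved.
Series B: a majority of 2907175 is 1453588; 1,453,588 required, 1,452,922 in favor — not approved.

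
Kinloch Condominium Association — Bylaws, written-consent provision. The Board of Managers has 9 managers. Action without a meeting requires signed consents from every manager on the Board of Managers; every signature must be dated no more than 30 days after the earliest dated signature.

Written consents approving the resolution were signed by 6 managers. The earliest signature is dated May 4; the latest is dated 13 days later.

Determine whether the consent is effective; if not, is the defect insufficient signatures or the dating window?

Not effective — insufficient signatures.

Signatures required: all of 9 — unanimous means all 9, so 9 needed; 6 signed. Insufficient.
Dating window: the latest signature is 13 days after the earliest; the limit is 30 days. Within the window.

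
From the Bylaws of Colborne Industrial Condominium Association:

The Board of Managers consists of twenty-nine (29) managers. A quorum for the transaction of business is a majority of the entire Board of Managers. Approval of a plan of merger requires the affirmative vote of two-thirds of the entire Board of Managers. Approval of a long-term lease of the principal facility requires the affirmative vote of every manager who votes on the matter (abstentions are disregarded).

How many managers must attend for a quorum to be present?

A majority of 29 is 15.

15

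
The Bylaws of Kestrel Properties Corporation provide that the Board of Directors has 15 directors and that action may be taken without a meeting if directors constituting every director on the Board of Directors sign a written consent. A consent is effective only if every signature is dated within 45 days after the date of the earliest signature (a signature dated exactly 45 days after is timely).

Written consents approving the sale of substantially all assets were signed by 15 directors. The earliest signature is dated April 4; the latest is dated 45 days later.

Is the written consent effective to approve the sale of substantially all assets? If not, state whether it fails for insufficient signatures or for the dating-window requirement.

Effective — both the signature and dating-window requirements are satisfied.

Signatures required: the unanimous vote of 15 — unanimous means all 15, so 15 needed; 15 signed. Sufficient.
Dating window: the latest signature is 45 days after the earliest; the limit is 45 days. Within the window.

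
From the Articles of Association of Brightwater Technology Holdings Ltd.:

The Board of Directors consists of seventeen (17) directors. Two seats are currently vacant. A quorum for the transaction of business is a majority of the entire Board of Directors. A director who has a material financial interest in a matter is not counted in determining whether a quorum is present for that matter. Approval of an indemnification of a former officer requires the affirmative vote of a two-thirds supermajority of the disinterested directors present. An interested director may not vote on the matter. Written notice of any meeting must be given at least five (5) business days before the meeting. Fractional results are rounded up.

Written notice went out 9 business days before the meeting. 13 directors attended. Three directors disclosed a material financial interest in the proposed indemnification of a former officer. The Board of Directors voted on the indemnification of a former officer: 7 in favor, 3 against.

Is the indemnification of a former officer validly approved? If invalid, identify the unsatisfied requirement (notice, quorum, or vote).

Notice: 9 business days given; 5 required (9 ≥ 5). Satisfied.
Quorum: 13 present, but the 3 interested directors do not count, leaving 10. Quorum is 9. Satisfied.
Vote: the indemnification of a former officer requires two-thirds of the disinterested directors present (13 − 3 = 10). 2/3 of 10 = 6.67, rounded up to 7, so 7 affirmative votes are needed; 7 voted in favor. Satisfied.

Valid — all requirements satisfied.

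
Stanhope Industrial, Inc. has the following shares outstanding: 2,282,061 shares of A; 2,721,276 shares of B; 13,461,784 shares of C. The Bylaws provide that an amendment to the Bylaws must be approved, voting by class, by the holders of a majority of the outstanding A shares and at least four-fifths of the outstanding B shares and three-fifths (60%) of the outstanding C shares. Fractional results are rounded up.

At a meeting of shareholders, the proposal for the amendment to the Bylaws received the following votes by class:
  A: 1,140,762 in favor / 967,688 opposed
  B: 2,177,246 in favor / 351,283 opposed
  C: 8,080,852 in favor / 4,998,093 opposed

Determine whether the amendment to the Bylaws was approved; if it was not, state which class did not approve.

Not approved — the A shares did not give the required vote.

A: a majority of 2282061 is 1141031; 1,141,031 required, 1,140,762 in favor — not approved.
B: 4/5 of 2721276 = 2177020.80, rounded up to 2177021; 2,177,021 required, 2,177,246 in favor — approved.
C: 3/5 of 13461784 = 8077070.40, rounded up to 8077071; 8,077,071 required, 8,080,852 in favor — approved.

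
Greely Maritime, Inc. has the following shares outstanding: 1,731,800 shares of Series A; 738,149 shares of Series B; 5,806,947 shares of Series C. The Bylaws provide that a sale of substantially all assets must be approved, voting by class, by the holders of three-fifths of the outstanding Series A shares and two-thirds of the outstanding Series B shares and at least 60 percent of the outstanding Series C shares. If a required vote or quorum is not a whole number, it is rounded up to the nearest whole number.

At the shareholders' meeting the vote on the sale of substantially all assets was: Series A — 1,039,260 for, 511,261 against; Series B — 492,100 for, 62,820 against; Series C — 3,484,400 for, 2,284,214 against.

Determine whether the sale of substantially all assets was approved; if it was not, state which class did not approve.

Series A: 3/5 of 1731800 = 1039080; 1,039,080 required, 1,039,260 in favor — approved.
Series B: 2/3 of 738149 = 492099.33, rounded up to 492100; 492,100 required, 492,100 in favor — approved.
Series C: 3/5 of 5806947 = 3484168.20, rounded up to 3484169; 3,484,169 required, 3,484,400 in favor — approved.

Approved — every class gave the required vote.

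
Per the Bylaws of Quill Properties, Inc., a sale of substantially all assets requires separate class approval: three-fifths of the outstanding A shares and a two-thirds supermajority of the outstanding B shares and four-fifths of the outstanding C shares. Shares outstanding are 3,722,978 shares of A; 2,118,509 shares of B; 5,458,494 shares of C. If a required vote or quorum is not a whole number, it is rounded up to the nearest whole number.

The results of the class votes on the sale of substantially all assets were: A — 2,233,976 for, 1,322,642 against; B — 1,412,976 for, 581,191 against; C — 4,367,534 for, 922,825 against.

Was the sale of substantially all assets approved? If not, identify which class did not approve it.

Approved — every class gave the required vote.

A: 3/5 of 3722978 = 2233786.80, rounded up to 2233787; 2,233,787 required, 2,233,976 in favor — approved.
B: 2/3 of 2118509 = 1412339.33, rounded up to 1412340; 1,412,340 required, 1,412,976 in favor — approved.
C: 4/5 of 5458494 = 4366795.20, rounded up to 4366796; 4,366,796 required, 4,367,534 in favor — approved.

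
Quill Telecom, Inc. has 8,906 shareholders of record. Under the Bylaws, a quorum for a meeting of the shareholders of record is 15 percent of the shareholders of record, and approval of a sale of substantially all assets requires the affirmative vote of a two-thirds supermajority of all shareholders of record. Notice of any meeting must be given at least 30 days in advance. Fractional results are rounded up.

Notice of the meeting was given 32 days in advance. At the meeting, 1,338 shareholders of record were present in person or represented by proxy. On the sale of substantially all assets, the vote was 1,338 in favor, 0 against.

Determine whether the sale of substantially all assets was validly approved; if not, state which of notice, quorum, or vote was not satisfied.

Invalid — vote requirement not satisfied.

Notice: 32 days given; 30 required. Satisfied.
Quorum: 15% of 8,906 = 1,335.90, rounded up to 1,336; 1,338 present. Satisfied.
Vote: requires two-thirds of all shareholders of record (8,906); 2/3 of 8906 = 5937.33, rounded up to 5938, so 5,938 needed; 1,338 in favor. Not satisfied.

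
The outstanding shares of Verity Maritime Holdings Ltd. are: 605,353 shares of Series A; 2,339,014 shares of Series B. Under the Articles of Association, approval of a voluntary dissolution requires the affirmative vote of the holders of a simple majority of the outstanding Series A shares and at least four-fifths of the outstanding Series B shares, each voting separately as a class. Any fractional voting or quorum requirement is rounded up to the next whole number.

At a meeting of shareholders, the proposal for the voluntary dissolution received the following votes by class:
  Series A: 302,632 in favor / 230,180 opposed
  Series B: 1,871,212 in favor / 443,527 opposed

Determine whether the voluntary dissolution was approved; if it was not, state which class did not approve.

Series A: a majority of 605353 is 302677; 302,677 required, 302,632 in favor — not approved.
Series B: 4/5 of 2339014 = 1871211.20, rounded up to 1871212; 1,871,212 required, 1,871,212 in favor — approved.

Not approved — the Series A shares did not give the required vote.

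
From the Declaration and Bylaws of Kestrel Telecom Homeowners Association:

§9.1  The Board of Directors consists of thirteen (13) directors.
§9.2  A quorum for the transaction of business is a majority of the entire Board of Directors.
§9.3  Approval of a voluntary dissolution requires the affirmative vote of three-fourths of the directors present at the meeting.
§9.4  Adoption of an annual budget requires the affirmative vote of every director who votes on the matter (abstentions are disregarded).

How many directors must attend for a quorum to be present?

A majority of 13 is 7.

7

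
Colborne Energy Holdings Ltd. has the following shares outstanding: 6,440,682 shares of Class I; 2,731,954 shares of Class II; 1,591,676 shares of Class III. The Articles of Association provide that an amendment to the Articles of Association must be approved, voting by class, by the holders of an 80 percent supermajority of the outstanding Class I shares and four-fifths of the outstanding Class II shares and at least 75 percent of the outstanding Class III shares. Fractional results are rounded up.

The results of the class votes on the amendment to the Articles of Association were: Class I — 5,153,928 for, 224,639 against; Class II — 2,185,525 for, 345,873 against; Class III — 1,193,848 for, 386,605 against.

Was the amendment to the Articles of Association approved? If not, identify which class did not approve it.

Class I: 4/5 of 6440682 = 5152545.60, rounded up to 5152546; 5,152,546 required, 5,153,928 in favor — approved.
Class II: 4/5 of 2731954 = 2185563.20, rounded up to 2185564; 2,185,564 required, 2,185,525 in favor — not approved.
Class III: 3/4 of 1591676 = 1193757; 1,193,757 required, 1,193,848 in favor — approved.

Not approved — the Class II shares did not give the required vote.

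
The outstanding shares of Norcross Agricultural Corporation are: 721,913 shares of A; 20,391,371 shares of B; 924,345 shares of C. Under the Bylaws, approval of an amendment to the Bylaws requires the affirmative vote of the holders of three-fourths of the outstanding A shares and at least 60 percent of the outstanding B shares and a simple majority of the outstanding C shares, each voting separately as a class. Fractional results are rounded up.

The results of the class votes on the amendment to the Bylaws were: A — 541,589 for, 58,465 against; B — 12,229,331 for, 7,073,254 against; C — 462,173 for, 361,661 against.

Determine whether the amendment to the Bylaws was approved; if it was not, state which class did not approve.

A: 3/4 of 721913 = 541434.75, rounded up to 541435; 541,435 required, 541,589 in favor — approved.
B: 3/5 of 20391371 = 12234822.60, rounded up to 12234823; 12,234,823 required, 12,229,331 in favor — not approved.
C: a majority of 924345 is 462173; 462,173 required, 462,173 in favor — approved.

Not approved — the B shares did not give the required vote.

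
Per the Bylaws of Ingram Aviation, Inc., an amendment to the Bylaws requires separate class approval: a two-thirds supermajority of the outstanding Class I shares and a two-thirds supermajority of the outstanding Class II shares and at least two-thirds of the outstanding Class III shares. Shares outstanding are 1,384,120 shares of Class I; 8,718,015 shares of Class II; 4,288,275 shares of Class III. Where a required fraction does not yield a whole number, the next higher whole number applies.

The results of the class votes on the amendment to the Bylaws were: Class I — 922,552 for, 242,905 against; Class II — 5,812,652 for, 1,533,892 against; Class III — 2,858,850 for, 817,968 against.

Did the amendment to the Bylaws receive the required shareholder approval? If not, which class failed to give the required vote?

Not approved — the Class I shares did not give the required vote.

Class I: 2/3 of 1384120 = 922746.67, rounded up to 922747; 922,747 required, 922,552 in favor — not approved.
Class II: 2/3 of 8718015 = 5812010; 5,812,010 required, 5,812,652 in favor — approved.
Class III: 2/3 of 4288275 = 2858850; 2,858,850 required, 2,858,850 in favor — approved.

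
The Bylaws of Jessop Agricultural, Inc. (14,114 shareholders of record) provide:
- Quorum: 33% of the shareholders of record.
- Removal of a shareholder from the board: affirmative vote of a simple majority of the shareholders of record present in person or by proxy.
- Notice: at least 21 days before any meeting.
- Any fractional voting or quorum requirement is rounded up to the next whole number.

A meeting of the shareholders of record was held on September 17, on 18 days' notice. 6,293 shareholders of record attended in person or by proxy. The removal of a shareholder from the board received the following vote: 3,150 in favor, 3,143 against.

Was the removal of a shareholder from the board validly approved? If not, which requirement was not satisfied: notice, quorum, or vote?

Notice: 18 days given; 21 required. Not satisfied.
Quorum: 33% of 14,114 = 4,657.62, rounded up to 4,658; 6,293 present. Satisfied.
Vote: requires a majority of those present (6,293); a majority of 6293 is 3147, so 3,147 needed; 3,150 in favor. Satisfied.

Invalid — notice requirement not satisfied.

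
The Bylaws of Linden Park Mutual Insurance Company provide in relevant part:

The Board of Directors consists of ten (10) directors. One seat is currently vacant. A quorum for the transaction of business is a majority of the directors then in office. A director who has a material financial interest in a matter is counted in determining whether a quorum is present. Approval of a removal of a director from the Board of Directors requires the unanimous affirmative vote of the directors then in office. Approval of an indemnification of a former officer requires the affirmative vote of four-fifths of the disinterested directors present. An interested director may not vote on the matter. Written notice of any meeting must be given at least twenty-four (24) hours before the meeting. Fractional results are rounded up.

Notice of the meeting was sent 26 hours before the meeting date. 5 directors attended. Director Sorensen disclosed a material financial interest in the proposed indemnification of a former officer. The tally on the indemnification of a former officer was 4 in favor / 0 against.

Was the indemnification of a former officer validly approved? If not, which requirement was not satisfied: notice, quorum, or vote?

Valid — all requirements satisfied.

Notice: 26 hours given; 24 required (26 ≥ 24). Satisfied.
Quorum: 5 present (interested directors count toward quorum); quorum is 5. Satisfied.
Vote: the indemnification of a former officer requires four-fifths of the disinterested directors present (5 − 1 = 4). 4/5 of 4 = 3.20, rounded up to 4, so 4 affirmative votes are needed; 4 voted in favor. Satisfied.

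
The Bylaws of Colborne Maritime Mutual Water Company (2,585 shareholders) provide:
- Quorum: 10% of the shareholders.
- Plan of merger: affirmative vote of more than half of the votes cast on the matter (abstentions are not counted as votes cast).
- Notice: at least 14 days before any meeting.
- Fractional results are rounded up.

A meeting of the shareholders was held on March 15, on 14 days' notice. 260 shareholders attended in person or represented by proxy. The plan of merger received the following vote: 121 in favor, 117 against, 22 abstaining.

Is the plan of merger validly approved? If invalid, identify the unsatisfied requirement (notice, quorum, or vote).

Valid — all requirements satisfied.

Notice: 14 days given; 14 required. Satisfied.
Quorum: 10% of 2,585 = 258.50, rounded up to 259; 260 present. Satisfied.
Vote: requires a majority of the votes cast (260 − 22 abstaining = 238); a majority of 238 is 120, so 120 needed; 121 in favor. Satisfied.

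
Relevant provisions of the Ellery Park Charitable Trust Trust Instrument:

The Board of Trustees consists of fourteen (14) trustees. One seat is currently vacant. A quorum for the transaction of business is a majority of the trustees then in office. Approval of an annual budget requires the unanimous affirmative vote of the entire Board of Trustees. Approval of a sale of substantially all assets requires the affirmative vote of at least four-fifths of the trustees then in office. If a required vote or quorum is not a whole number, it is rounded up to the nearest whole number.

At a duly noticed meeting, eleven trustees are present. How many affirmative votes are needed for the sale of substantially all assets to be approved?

The sale of substantially all assets requires four-fifths of the trustees then in office (13).
4/5 of 13 = 10.40, rounded up to 11.

11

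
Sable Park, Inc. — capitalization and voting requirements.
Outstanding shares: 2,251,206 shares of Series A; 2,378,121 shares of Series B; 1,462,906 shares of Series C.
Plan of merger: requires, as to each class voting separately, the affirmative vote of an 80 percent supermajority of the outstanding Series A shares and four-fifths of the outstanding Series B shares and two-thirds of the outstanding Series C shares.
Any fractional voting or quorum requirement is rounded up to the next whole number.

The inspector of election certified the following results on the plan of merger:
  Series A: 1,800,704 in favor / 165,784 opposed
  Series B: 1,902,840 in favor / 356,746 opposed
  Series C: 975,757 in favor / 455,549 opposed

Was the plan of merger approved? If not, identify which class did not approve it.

Not approved — the Series A shares did not give the required vote.

Series A: 4/5 of 2251206 = 1800964.80, rounded up to 1800965; 1,800,965 required, 1,800,704 in favor — not approved.
Series B: 4/5 of 2378121 = 1902496.80, rounded up to 1902497; 1,902,497 required, 1,902,840 in favor — approved.
Series C: 2/3 of 1462906 = 975270.67, rounded up to 975271; 975,271 required, 975,757 in favor — approved.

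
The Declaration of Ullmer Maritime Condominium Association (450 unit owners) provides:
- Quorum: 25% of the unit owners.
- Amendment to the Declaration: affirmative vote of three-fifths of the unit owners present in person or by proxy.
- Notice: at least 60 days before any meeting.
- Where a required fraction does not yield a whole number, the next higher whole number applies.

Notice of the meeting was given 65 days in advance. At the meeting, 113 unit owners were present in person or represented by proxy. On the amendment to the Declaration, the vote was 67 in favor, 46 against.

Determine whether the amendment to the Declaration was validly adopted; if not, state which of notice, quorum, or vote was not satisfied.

Invalid — vote requirement not satisfied.

Notice: 65 days given; 60 required. Satisfied.
Quorum: 25% of 450 = 112.50, rounded up to 113; 113 present. Satisfied.
Vote: requires three-fifths of those present (113); 3/5 of 113 = 67.80, rounded up to 68, so 68 needed; 67 in favor. Not satisfied.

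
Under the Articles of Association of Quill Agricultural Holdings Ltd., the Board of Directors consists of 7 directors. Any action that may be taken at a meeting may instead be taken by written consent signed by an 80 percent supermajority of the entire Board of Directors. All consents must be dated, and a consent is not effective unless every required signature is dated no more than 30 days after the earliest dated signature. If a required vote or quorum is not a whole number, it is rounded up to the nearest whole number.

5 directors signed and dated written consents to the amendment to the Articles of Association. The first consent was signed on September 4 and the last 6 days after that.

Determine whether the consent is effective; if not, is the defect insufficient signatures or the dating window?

Signatures required: an 80 percent supermajority of 7 — 4/5 of 7 = 5.60, rounded up to 6, so 6 needed; 5 signed. Insufficient.
Dating window: the latest signature is 6 days after the earliest; the limit is 30 days. Within the window.

Not effective — insufficient signatures.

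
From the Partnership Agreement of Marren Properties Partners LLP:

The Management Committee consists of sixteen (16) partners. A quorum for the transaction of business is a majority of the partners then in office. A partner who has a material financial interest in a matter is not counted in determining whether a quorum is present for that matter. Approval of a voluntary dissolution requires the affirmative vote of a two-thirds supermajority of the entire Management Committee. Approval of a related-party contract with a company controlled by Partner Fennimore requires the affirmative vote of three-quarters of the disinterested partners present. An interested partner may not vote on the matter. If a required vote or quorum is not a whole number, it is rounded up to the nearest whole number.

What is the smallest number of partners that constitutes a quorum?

9

A majority of 16 is 9.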